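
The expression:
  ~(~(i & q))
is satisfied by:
  {i: True, q: True}


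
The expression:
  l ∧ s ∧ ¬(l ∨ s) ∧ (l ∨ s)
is never true.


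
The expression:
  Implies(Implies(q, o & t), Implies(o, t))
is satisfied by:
  {t: True, q: True, o: False}
  {t: True, o: False, q: False}
  {q: True, o: False, t: False}
  {q: False, o: False, t: False}
  {t: True, q: True, o: True}
  {t: True, o: True, q: False}
  {q: True, o: True, t: False}


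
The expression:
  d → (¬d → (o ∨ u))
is always true.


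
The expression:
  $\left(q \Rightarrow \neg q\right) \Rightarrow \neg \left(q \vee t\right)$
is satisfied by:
  {q: True, t: False}
  {t: False, q: False}
  {t: True, q: True}


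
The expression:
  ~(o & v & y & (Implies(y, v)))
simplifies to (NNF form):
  ~o | ~v | ~y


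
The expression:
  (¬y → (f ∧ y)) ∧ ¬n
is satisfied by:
  {y: True, n: False}


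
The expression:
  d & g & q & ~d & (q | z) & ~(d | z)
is never true.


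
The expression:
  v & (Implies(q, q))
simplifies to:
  v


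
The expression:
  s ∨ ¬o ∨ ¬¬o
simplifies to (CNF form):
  True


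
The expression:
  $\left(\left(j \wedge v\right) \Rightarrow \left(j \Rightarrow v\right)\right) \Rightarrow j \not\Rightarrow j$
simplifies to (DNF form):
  $\text{False}$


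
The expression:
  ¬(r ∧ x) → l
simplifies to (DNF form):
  l ∨ (r ∧ x)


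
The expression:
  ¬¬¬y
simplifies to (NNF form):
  ¬y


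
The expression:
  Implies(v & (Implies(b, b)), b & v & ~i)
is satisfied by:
  {b: True, i: False, v: False}
  {i: False, v: False, b: False}
  {b: True, i: True, v: False}
  {i: True, b: False, v: False}
  {v: True, b: True, i: False}


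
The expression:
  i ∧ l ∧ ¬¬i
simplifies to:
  i ∧ l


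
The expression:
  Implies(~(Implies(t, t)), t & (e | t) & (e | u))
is always true.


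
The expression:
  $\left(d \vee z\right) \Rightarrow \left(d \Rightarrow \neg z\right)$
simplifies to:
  $\neg d \vee \neg z$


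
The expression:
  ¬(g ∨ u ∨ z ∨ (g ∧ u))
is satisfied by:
  {g: False, u: False, z: False}


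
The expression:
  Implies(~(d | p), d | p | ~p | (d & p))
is always true.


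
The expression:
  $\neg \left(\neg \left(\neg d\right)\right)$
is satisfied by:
  {d: False}


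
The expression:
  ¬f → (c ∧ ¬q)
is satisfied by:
  {f: True, c: True, q: False}
  {f: True, c: False, q: False}
  {q: True, f: True, c: True}
  {q: True, f: True, c: False}
  {c: True, q: False, f: False}


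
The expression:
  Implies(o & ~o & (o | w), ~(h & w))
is always true.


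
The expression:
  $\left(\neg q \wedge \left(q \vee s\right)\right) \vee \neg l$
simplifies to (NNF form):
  $\left(s \wedge \neg q\right) \vee \neg l$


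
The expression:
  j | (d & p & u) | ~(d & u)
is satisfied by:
  {j: True, p: True, u: False, d: False}
  {j: True, u: False, p: False, d: False}
  {p: True, j: False, u: False, d: False}
  {j: False, u: False, p: False, d: False}
  {d: True, j: True, p: True, u: False}
  {d: True, j: True, u: False, p: False}
  {d: True, p: True, j: False, u: False}
  {d: True, j: False, u: False, p: False}
  {j: True, u: True, p: True, d: False}
  {j: True, u: True, d: False, p: False}
  {u: True, p: True, d: False, j: False}
  {u: True, d: False, p: False, j: False}
  {j: True, u: True, d: True, p: True}
  {j: True, u: True, d: True, p: False}
  {u: True, d: True, p: True, j: False}


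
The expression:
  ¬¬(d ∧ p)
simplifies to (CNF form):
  d ∧ p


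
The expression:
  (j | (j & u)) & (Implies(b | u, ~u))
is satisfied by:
  {j: True, u: False}


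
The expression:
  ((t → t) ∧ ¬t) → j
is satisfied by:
  {t: True, j: True}
  {t: True, j: False}
  {j: True, t: False}


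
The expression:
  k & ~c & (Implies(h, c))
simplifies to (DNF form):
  k & ~c & ~h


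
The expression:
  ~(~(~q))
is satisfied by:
  {q: False}


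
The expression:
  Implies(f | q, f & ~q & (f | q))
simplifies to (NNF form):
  ~q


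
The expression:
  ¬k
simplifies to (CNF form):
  ¬k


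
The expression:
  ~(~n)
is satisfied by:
  {n: True}


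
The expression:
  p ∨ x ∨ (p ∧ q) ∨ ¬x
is always true.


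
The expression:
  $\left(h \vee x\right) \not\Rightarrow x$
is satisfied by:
  {h: True, x: False}


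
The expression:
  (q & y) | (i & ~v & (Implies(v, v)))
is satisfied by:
  {y: True, i: True, q: True, v: False}
  {y: True, i: True, q: False, v: False}
  {y: True, q: True, i: False, v: False}
  {i: True, q: True, y: False, v: False}
  {i: True, y: False, q: False, v: False}
  {y: True, v: True, i: True, q: True}
  {y: True, v: True, q: True, i: False}


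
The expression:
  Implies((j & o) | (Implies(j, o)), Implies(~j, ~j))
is always true.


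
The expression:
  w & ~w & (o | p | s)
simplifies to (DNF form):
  False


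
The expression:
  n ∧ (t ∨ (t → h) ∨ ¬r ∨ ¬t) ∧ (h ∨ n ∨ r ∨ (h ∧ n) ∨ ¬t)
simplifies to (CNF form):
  n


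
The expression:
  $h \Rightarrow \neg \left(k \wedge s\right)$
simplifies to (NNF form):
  $\neg h \vee \neg k \vee \neg s$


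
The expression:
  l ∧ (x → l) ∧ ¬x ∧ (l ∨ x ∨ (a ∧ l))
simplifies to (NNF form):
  l ∧ ¬x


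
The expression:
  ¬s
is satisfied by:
  {s: False}


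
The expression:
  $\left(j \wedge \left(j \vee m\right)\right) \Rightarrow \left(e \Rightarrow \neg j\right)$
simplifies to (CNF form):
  $\neg e \vee \neg j$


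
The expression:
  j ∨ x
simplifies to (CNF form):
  j ∨ x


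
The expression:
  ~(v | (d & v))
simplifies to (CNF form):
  ~v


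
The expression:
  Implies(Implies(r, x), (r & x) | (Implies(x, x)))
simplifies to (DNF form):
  True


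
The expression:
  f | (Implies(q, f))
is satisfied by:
  {f: True, q: False}
  {q: False, f: False}
  {q: True, f: True}


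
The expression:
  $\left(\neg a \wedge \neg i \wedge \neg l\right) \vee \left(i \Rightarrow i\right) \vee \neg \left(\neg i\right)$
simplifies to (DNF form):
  $\text{True}$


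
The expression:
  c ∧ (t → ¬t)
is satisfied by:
  {c: True, t: False}


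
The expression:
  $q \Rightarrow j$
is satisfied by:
  {j: True, q: False}
  {q: False, j: False}
  {q: True, j: True}


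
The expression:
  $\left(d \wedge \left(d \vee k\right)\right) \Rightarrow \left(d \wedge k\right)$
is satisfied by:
  {k: True, d: False}
  {d: False, k: False}
  {d: True, k: True}


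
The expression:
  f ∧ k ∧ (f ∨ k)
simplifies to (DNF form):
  f ∧ k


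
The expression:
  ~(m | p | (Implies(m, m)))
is never true.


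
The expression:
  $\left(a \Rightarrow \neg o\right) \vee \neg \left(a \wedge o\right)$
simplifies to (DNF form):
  $\neg a \vee \neg o$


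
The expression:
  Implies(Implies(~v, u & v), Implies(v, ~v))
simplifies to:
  ~v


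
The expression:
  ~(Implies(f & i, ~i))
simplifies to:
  f & i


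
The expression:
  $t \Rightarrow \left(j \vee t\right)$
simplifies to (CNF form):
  $\text{True}$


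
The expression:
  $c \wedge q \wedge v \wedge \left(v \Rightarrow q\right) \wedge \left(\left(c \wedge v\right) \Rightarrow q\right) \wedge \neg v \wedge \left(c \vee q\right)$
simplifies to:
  $\text{False}$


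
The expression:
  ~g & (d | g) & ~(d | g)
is never true.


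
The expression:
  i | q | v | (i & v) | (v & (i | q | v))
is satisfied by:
  {i: True, q: True, v: True}
  {i: True, q: True, v: False}
  {i: True, v: True, q: False}
  {i: True, v: False, q: False}
  {q: True, v: True, i: False}
  {q: True, v: False, i: False}
  {v: True, q: False, i: False}


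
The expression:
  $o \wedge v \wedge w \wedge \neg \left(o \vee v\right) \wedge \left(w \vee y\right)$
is never true.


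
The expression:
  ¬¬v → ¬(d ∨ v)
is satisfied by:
  {v: False}


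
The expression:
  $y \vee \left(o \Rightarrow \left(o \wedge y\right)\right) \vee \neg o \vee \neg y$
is always true.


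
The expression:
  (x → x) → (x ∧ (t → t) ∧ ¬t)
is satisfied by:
  {x: True, t: False}


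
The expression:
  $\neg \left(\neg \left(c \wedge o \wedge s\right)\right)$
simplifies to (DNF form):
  $c \wedge o \wedge s$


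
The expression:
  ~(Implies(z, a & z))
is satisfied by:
  {z: True, a: False}


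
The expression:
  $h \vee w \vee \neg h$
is always true.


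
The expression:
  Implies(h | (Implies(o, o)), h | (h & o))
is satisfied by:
  {h: True}


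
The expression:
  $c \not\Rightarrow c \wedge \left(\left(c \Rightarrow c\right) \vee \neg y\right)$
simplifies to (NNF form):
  $\text{False}$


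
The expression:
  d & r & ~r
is never true.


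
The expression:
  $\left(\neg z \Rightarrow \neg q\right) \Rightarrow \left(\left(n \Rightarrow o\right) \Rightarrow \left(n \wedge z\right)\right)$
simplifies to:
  $\left(n \wedge z\right) \vee \left(n \wedge \neg o\right) \vee \left(q \wedge \neg z\right)$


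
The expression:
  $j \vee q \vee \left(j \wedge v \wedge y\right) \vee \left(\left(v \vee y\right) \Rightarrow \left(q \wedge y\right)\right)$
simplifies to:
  $j \vee q \vee \left(\neg v \wedge \neg y\right)$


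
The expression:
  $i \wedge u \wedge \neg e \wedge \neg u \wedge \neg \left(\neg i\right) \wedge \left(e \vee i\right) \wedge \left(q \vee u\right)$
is never true.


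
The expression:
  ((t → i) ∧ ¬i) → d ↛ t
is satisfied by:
  {i: True, d: True, t: True}
  {i: True, d: True, t: False}
  {i: True, t: True, d: False}
  {i: True, t: False, d: False}
  {d: True, t: True, i: False}
  {d: True, t: False, i: False}
  {t: True, d: False, i: False}


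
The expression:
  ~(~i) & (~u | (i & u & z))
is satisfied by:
  {i: True, z: True, u: False}
  {i: True, u: False, z: False}
  {i: True, z: True, u: True}


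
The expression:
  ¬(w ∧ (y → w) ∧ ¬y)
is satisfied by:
  {y: True, w: False}
  {w: False, y: False}
  {w: True, y: True}


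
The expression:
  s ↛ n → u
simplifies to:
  n ∨ u ∨ ¬s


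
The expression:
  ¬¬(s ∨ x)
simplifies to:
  s ∨ x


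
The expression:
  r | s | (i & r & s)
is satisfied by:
  {r: True, s: True}
  {r: True, s: False}
  {s: True, r: False}


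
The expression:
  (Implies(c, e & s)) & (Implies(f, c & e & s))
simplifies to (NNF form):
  (c | ~f) & (e | ~c) & (s | ~c)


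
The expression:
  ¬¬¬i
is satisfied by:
  {i: False}


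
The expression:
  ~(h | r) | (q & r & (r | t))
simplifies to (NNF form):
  (q & r) | (~h & ~r)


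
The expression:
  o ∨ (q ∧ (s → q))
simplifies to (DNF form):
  o ∨ q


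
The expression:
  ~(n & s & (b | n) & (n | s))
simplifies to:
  ~n | ~s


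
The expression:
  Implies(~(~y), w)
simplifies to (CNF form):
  w | ~y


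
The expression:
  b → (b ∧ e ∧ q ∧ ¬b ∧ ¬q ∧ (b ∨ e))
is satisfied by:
  {b: False}


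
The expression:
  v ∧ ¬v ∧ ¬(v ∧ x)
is never true.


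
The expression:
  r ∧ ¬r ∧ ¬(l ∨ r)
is never true.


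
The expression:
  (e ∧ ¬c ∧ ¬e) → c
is always true.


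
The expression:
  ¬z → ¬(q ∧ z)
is always true.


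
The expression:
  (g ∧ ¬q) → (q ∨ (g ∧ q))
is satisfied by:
  {q: True, g: False}
  {g: False, q: False}
  {g: True, q: True}


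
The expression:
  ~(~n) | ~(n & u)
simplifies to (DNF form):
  True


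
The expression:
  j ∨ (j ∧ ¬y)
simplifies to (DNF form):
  j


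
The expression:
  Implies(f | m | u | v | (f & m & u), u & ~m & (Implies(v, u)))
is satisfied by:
  {u: True, f: False, v: False, m: False}
  {u: True, v: True, f: False, m: False}
  {u: True, f: True, v: False, m: False}
  {u: True, v: True, f: True, m: False}
  {u: False, f: False, v: False, m: False}


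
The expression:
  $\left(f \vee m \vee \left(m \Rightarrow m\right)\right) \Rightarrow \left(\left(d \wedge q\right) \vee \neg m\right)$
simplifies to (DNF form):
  $\left(d \wedge q\right) \vee \neg m$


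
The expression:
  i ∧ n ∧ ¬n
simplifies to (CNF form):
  False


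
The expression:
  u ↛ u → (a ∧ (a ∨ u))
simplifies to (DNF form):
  True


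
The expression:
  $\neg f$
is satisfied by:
  {f: False}


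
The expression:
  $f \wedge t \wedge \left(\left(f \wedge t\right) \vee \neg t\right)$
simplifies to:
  $f \wedge t$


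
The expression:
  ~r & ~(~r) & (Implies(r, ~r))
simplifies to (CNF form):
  False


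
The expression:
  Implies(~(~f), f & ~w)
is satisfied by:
  {w: False, f: False}
  {f: True, w: False}
  {w: True, f: False}


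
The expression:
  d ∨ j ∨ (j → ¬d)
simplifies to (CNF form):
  True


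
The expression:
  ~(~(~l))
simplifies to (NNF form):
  ~l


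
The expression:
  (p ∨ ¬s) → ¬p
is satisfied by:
  {p: False}


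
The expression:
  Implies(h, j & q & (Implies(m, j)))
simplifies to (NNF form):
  ~h | (j & q)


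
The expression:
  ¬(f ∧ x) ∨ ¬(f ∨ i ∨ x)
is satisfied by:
  {x: False, f: False}
  {f: True, x: False}
  {x: True, f: False}


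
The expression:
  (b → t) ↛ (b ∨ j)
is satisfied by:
  {j: False, b: False}


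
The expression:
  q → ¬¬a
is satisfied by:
  {a: True, q: False}
  {q: False, a: False}
  {q: True, a: True}


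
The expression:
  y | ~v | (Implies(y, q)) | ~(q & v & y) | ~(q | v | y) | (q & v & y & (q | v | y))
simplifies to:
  True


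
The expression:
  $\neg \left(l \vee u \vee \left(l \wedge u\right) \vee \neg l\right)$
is never true.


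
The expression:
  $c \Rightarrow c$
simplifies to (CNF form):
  $\text{True}$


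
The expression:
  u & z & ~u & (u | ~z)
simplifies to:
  False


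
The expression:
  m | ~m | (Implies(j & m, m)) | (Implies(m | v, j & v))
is always true.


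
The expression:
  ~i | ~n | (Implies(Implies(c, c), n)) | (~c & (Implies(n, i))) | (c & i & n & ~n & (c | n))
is always true.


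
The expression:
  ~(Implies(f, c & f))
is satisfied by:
  {f: True, c: False}


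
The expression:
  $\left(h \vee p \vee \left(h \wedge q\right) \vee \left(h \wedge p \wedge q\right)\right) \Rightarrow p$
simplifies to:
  $p \vee \neg h$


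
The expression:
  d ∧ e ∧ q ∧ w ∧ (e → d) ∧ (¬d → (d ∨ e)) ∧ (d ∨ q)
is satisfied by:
  {e: True, w: True, d: True, q: True}


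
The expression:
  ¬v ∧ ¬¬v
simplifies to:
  False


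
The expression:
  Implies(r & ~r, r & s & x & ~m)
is always true.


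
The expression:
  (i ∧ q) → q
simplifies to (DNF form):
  True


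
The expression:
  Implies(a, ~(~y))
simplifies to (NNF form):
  y | ~a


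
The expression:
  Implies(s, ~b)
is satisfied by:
  {s: False, b: False}
  {b: True, s: False}
  {s: True, b: False}


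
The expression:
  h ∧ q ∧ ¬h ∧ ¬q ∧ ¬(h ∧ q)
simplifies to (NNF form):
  False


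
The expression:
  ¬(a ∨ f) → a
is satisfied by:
  {a: True, f: True}
  {a: True, f: False}
  {f: True, a: False}


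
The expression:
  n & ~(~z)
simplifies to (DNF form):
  n & z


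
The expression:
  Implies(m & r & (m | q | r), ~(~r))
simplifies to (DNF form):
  True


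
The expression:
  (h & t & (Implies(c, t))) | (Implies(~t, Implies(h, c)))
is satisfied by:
  {t: True, c: True, h: False}
  {t: True, h: False, c: False}
  {c: True, h: False, t: False}
  {c: False, h: False, t: False}
  {t: True, c: True, h: True}
  {t: True, h: True, c: False}
  {c: True, h: True, t: False}


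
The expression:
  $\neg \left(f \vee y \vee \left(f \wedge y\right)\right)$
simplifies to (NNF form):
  $\neg f \wedge \neg y$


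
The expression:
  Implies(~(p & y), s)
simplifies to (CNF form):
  (p | s) & (s | y)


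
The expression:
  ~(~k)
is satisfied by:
  {k: True}


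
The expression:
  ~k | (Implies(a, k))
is always true.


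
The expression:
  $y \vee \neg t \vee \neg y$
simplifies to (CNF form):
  $\text{True}$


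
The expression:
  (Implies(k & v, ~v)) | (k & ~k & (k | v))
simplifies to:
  ~k | ~v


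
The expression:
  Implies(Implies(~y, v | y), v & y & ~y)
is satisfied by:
  {v: False, y: False}


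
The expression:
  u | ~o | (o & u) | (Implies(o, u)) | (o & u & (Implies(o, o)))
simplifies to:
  u | ~o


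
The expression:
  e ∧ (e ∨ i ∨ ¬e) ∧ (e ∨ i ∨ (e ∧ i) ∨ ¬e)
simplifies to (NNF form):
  e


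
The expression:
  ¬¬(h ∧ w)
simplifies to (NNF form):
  h ∧ w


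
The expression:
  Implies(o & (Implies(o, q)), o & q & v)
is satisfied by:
  {v: True, o: False, q: False}
  {o: False, q: False, v: False}
  {q: True, v: True, o: False}
  {q: True, o: False, v: False}
  {v: True, o: True, q: False}
  {o: True, v: False, q: False}
  {q: True, o: True, v: True}


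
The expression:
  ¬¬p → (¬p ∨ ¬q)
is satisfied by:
  {p: False, q: False}
  {q: True, p: False}
  {p: True, q: False}


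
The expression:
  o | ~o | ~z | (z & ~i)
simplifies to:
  True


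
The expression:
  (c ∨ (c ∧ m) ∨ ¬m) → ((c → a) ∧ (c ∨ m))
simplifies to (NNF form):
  (a ∧ c) ∨ (m ∧ ¬c)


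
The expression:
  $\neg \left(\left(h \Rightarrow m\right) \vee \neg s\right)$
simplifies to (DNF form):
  $h \wedge s \wedge \neg m$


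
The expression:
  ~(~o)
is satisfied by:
  {o: True}


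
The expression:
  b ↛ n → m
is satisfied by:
  {n: True, m: True, b: False}
  {n: True, m: False, b: False}
  {m: True, n: False, b: False}
  {n: False, m: False, b: False}
  {n: True, b: True, m: True}
  {n: True, b: True, m: False}
  {b: True, m: True, n: False}


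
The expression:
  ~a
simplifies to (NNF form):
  ~a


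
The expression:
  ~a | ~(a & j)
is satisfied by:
  {a: False, j: False}
  {j: True, a: False}
  {a: True, j: False}


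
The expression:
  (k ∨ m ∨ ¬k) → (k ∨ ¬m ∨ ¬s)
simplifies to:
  k ∨ ¬m ∨ ¬s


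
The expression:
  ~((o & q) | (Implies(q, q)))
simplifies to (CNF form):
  False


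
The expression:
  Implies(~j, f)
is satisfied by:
  {f: True, j: True}
  {f: True, j: False}
  {j: True, f: False}


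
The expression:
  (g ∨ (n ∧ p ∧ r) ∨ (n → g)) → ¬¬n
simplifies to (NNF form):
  n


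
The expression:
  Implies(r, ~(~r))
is always true.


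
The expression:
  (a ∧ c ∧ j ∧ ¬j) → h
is always true.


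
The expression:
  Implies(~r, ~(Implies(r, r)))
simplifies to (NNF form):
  r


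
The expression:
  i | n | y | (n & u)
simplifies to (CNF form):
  i | n | y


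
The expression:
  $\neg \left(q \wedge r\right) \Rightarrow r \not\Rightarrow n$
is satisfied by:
  {r: True, q: True, n: False}
  {r: True, q: False, n: False}
  {r: True, n: True, q: True}


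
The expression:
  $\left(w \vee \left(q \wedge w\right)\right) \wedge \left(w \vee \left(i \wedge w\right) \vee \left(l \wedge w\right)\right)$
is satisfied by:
  {w: True}


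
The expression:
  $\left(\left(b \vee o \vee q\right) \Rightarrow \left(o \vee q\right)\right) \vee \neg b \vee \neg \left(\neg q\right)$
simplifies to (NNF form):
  $o \vee q \vee \neg b$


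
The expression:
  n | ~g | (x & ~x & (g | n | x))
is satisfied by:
  {n: True, g: False}
  {g: False, n: False}
  {g: True, n: True}


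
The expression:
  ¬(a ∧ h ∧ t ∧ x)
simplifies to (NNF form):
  ¬a ∨ ¬h ∨ ¬t ∨ ¬x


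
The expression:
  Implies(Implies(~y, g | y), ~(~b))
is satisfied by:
  {b: True, y: False, g: False}
  {b: True, g: True, y: False}
  {b: True, y: True, g: False}
  {b: True, g: True, y: True}
  {g: False, y: False, b: False}


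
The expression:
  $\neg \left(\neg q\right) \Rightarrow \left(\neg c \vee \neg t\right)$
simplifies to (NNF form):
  $\neg c \vee \neg q \vee \neg t$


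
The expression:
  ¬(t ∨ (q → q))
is never true.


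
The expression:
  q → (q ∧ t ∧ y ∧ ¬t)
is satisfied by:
  {q: False}


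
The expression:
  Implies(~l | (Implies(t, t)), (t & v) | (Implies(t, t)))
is always true.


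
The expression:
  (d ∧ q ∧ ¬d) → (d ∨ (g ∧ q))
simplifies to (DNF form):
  True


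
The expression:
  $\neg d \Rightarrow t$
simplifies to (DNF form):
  $d \vee t$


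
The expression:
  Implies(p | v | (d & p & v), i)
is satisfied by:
  {i: True, v: False, p: False}
  {i: True, p: True, v: False}
  {i: True, v: True, p: False}
  {i: True, p: True, v: True}
  {p: False, v: False, i: False}


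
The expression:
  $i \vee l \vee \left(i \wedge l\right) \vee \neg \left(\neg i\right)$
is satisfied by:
  {i: True, l: True}
  {i: True, l: False}
  {l: True, i: False}


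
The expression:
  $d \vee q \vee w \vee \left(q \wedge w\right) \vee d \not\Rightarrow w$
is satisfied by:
  {d: True, q: True, w: True}
  {d: True, q: True, w: False}
  {d: True, w: True, q: False}
  {d: True, w: False, q: False}
  {q: True, w: True, d: False}
  {q: True, w: False, d: False}
  {w: True, q: False, d: False}


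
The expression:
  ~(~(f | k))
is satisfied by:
  {k: True, f: True}
  {k: True, f: False}
  {f: True, k: False}


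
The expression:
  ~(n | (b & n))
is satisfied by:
  {n: False}


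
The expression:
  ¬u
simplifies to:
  ¬u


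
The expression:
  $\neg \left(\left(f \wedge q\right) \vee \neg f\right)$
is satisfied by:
  {f: True, q: False}


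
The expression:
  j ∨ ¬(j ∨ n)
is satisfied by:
  {j: True, n: False}
  {n: False, j: False}
  {n: True, j: True}


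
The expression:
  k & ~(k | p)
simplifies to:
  False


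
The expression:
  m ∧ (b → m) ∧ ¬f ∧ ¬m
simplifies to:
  False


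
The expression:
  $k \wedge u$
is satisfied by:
  {u: True, k: True}


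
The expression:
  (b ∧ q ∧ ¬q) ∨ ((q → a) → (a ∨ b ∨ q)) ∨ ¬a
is always true.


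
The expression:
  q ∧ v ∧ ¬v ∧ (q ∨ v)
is never true.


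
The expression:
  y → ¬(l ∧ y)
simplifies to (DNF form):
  ¬l ∨ ¬y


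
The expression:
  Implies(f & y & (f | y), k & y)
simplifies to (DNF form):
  k | ~f | ~y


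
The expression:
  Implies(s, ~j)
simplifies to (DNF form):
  ~j | ~s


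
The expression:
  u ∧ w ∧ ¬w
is never true.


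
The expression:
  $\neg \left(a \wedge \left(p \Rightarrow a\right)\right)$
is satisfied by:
  {a: False}


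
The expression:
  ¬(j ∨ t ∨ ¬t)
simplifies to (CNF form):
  False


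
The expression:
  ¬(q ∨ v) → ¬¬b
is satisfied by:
  {b: True, q: True, v: True}
  {b: True, q: True, v: False}
  {b: True, v: True, q: False}
  {b: True, v: False, q: False}
  {q: True, v: True, b: False}
  {q: True, v: False, b: False}
  {v: True, q: False, b: False}


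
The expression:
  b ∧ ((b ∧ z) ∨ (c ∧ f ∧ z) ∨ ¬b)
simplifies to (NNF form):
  b ∧ z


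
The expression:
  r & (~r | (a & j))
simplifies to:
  a & j & r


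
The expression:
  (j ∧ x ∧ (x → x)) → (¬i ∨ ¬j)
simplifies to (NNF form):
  ¬i ∨ ¬j ∨ ¬x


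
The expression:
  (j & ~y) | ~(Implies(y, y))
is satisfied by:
  {j: True, y: False}


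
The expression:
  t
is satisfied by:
  {t: True}


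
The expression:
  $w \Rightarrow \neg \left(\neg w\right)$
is always true.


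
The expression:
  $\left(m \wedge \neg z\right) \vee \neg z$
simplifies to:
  $\neg z$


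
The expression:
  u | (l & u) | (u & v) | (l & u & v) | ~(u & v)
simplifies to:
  True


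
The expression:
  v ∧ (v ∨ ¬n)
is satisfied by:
  {v: True}


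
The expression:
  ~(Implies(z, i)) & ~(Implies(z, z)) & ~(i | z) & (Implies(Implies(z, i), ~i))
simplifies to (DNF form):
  False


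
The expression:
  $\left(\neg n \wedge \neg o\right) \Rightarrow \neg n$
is always true.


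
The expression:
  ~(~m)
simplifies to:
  m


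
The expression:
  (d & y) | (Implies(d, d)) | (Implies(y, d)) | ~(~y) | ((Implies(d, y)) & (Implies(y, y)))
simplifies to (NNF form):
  True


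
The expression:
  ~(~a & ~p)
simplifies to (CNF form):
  a | p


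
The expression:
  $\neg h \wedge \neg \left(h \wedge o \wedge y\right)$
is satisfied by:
  {h: False}


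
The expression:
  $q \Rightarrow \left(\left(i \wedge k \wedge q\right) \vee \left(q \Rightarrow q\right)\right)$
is always true.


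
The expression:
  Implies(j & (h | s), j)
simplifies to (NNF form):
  True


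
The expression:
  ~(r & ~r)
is always true.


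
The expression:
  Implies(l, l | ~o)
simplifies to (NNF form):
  True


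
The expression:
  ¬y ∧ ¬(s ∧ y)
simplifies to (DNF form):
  ¬y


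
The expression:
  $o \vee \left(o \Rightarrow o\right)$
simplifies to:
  $\text{True}$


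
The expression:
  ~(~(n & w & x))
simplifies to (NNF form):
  n & w & x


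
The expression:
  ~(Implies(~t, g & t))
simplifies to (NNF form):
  ~t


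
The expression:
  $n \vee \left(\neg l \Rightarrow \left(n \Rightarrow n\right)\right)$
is always true.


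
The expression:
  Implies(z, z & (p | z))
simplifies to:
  True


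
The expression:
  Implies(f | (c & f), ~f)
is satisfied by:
  {f: False}


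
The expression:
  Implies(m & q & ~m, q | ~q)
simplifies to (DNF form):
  True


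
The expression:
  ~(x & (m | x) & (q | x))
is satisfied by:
  {x: False}


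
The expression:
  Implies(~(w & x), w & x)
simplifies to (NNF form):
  w & x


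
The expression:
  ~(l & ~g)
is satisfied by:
  {g: True, l: False}
  {l: False, g: False}
  {l: True, g: True}


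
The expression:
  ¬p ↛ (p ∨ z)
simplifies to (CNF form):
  ¬p ∧ ¬z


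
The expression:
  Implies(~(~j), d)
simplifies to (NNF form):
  d | ~j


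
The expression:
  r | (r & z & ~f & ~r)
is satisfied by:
  {r: True}


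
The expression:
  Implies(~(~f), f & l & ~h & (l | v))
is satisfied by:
  {l: True, h: False, f: False}
  {h: False, f: False, l: False}
  {l: True, h: True, f: False}
  {h: True, l: False, f: False}
  {f: True, l: True, h: False}


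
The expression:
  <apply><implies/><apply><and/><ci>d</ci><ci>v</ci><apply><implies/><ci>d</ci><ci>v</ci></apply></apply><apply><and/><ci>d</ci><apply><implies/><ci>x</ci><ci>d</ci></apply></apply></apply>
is always true.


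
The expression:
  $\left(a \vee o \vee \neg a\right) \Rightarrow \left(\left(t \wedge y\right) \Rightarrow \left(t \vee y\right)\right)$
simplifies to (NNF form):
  $\text{True}$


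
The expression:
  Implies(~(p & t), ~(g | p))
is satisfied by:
  {t: True, g: False, p: False}
  {g: False, p: False, t: False}
  {t: True, p: True, g: False}
  {t: True, g: True, p: True}


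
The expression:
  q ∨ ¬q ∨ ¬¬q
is always true.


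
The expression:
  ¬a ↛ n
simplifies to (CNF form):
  n ∨ ¬a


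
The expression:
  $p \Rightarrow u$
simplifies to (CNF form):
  $u \vee \neg p$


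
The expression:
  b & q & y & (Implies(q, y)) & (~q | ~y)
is never true.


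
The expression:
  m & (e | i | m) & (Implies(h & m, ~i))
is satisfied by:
  {m: True, h: False, i: False}
  {m: True, i: True, h: False}
  {m: True, h: True, i: False}


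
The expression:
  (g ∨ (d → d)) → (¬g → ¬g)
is always true.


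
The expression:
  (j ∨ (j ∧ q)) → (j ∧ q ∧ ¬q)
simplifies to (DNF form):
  ¬j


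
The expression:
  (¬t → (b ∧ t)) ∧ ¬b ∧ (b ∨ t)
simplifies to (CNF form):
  t ∧ ¬b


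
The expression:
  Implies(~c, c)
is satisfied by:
  {c: True}


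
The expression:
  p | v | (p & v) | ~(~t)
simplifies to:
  p | t | v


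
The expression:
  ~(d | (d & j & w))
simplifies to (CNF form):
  ~d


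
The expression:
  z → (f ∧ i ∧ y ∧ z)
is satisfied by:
  {y: True, f: True, i: True, z: False}
  {y: True, f: True, i: False, z: False}
  {y: True, i: True, f: False, z: False}
  {y: True, i: False, f: False, z: False}
  {f: True, i: True, y: False, z: False}
  {f: True, y: False, i: False, z: False}
  {f: False, i: True, y: False, z: False}
  {f: False, y: False, i: False, z: False}
  {y: True, z: True, f: True, i: True}


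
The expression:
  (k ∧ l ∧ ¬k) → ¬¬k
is always true.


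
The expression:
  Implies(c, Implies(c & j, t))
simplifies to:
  t | ~c | ~j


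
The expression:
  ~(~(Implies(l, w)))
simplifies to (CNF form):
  w | ~l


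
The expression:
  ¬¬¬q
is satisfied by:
  {q: False}


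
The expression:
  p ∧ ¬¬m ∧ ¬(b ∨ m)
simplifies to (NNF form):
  False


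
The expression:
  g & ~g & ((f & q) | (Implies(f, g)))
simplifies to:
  False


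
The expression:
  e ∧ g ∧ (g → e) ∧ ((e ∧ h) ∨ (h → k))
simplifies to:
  e ∧ g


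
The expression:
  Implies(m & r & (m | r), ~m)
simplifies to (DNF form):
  ~m | ~r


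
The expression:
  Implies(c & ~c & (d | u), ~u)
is always true.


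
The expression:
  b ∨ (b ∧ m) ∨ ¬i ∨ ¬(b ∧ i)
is always true.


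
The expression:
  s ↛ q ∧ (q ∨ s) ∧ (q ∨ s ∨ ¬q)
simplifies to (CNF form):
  s ∧ ¬q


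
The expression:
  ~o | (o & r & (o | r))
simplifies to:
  r | ~o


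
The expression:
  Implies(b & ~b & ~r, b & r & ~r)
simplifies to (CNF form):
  True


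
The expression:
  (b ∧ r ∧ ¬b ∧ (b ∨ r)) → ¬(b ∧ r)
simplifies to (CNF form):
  True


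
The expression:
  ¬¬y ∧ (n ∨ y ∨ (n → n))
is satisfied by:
  {y: True}


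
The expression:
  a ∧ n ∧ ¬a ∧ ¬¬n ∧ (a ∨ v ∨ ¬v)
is never true.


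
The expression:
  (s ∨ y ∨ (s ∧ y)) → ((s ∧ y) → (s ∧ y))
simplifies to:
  True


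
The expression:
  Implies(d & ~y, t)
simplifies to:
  t | y | ~d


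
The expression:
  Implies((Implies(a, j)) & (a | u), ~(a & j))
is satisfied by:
  {a: False, j: False}
  {j: True, a: False}
  {a: True, j: False}


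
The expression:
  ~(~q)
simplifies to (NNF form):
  q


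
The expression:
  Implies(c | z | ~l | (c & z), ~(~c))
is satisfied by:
  {c: True, l: True, z: False}
  {c: True, l: False, z: False}
  {c: True, z: True, l: True}
  {c: True, z: True, l: False}
  {l: True, z: False, c: False}


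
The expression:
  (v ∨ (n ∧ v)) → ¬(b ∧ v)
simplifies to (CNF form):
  ¬b ∨ ¬v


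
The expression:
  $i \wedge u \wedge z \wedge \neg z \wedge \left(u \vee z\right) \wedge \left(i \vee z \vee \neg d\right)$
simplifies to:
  $\text{False}$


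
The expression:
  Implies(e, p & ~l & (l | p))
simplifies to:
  ~e | (p & ~l)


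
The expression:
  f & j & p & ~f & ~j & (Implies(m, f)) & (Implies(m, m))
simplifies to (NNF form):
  False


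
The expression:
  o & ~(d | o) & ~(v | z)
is never true.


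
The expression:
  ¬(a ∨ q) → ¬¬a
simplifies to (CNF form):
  a ∨ q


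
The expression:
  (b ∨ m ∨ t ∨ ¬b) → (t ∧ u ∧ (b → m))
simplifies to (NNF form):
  t ∧ u ∧ (m ∨ ¬b)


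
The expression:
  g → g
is always true.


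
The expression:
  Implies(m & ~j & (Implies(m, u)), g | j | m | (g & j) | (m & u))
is always true.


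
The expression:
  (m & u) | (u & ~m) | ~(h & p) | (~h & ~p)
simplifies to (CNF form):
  u | ~h | ~p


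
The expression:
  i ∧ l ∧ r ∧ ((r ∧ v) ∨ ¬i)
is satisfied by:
  {r: True, v: True, i: True, l: True}


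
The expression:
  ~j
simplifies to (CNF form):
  ~j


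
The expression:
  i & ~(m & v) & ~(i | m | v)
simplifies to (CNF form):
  False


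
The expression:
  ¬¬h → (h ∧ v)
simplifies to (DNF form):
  v ∨ ¬h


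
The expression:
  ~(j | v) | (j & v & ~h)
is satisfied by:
  {h: False, v: False, j: False}
  {h: True, v: False, j: False}
  {v: True, j: True, h: False}


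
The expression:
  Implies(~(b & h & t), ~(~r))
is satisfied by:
  {r: True, b: True, h: True, t: True}
  {r: True, b: True, h: True, t: False}
  {r: True, b: True, t: True, h: False}
  {r: True, b: True, t: False, h: False}
  {r: True, h: True, t: True, b: False}
  {r: True, h: True, t: False, b: False}
  {r: True, h: False, t: True, b: False}
  {r: True, h: False, t: False, b: False}
  {b: True, h: True, t: True, r: False}


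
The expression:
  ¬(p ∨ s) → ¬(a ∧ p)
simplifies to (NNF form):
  True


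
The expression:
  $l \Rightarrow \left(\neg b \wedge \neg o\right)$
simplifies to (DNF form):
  $\left(\neg b \wedge \neg o\right) \vee \neg l$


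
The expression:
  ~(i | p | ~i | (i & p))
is never true.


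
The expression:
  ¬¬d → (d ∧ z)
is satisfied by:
  {z: True, d: False}
  {d: False, z: False}
  {d: True, z: True}


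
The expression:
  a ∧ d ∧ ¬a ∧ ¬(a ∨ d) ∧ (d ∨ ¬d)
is never true.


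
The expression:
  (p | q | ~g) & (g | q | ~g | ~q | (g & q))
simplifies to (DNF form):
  p | q | ~g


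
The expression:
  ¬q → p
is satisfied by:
  {q: True, p: True}
  {q: True, p: False}
  {p: True, q: False}


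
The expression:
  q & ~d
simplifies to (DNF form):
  q & ~d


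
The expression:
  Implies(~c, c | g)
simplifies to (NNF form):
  c | g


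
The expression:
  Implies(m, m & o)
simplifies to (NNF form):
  o | ~m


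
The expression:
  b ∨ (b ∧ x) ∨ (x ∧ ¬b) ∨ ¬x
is always true.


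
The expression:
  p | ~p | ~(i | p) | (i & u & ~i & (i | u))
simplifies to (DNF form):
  True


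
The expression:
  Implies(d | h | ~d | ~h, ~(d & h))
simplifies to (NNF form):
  ~d | ~h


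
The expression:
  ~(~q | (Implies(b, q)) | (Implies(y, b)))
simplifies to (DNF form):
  False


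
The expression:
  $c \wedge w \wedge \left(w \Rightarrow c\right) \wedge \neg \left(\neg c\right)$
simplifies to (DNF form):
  $c \wedge w$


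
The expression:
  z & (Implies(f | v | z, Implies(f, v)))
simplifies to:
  z & (v | ~f)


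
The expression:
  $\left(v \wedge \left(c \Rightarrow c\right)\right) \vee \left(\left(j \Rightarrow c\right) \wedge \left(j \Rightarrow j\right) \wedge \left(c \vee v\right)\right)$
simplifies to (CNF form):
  $c \vee v$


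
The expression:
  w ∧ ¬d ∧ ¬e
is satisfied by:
  {w: True, d: False, e: False}


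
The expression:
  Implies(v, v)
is always true.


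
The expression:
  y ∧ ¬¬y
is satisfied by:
  {y: True}


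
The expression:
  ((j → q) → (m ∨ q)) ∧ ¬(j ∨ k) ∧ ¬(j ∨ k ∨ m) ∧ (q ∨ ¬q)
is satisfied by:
  {q: True, j: False, k: False, m: False}


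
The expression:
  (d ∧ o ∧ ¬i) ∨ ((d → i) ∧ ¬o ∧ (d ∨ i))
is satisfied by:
  {i: True, d: True, o: False}
  {i: True, o: False, d: False}
  {d: True, o: True, i: False}


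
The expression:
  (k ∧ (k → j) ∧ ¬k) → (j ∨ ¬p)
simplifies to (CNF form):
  True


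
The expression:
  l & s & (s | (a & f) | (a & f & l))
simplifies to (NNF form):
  l & s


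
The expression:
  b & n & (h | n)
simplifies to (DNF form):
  b & n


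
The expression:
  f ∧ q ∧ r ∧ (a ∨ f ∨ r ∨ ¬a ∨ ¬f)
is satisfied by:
  {r: True, f: True, q: True}


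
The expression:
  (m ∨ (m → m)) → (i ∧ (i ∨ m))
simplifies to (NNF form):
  i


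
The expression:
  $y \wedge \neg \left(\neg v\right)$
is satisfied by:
  {y: True, v: True}


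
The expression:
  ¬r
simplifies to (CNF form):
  ¬r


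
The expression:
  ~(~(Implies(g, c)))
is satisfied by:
  {c: True, g: False}
  {g: False, c: False}
  {g: True, c: True}


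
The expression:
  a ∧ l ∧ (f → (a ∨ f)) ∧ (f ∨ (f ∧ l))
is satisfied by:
  {a: True, f: True, l: True}


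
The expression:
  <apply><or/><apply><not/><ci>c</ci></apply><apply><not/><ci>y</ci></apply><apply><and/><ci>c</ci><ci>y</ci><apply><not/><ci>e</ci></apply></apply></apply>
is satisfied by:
  {c: False, y: False, e: False}
  {e: True, c: False, y: False}
  {y: True, c: False, e: False}
  {e: True, y: True, c: False}
  {c: True, e: False, y: False}
  {e: True, c: True, y: False}
  {y: True, c: True, e: False}


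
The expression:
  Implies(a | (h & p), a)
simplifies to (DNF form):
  a | ~h | ~p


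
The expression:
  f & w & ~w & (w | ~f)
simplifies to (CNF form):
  False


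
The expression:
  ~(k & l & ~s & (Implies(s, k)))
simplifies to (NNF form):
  s | ~k | ~l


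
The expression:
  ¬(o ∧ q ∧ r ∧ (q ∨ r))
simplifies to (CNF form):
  ¬o ∨ ¬q ∨ ¬r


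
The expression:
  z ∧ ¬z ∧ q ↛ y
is never true.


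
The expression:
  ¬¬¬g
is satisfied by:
  {g: False}


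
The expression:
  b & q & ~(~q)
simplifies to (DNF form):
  b & q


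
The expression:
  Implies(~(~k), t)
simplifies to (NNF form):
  t | ~k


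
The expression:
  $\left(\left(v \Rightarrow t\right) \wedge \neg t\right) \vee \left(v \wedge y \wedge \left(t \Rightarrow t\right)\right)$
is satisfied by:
  {y: True, v: False, t: False}
  {y: False, v: False, t: False}
  {v: True, y: True, t: False}
  {t: True, v: True, y: True}


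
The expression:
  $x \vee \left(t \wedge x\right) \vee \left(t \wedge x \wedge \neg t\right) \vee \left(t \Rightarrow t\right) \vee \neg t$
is always true.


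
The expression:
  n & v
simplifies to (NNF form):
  n & v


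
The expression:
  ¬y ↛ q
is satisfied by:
  {q: True, y: False}
  {y: False, q: False}
  {y: True, q: True}


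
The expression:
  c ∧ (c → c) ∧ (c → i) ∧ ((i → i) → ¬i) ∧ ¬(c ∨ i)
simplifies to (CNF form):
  False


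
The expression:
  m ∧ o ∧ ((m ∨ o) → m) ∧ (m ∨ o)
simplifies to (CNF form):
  m ∧ o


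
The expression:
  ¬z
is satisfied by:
  {z: False}


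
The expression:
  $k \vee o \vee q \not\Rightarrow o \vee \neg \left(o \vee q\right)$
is always true.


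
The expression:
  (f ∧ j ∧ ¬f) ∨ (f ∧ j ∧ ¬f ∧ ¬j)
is never true.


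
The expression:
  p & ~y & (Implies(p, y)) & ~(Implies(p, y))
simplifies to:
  False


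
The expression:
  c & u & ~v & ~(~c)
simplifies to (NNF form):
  c & u & ~v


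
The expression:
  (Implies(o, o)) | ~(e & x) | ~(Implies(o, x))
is always true.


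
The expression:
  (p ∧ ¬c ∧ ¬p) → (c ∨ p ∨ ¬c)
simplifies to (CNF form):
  True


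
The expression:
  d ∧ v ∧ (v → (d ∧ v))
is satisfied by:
  {d: True, v: True}


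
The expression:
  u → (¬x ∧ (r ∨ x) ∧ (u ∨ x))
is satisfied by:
  {r: True, u: False, x: False}
  {r: False, u: False, x: False}
  {x: True, r: True, u: False}
  {x: True, r: False, u: False}
  {u: True, r: True, x: False}
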